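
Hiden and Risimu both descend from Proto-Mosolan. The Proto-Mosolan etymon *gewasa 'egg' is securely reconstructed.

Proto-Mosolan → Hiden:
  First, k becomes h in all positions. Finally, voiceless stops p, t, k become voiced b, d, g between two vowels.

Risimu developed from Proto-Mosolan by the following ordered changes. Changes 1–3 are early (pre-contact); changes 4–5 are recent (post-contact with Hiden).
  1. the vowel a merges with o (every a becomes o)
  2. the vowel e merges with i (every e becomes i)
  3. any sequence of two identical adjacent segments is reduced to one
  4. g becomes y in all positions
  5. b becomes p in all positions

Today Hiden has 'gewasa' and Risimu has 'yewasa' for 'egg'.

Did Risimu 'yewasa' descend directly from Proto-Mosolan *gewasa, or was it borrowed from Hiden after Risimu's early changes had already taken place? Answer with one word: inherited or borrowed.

borrowed

If inherited, *gewasa would pass through all of Risimu's changes:
Risimu: *gewasa
  gewasa → gewoso   [vowel merger]
  gewoso → giwoso   [vowel merger]
  giwoso (rule 3 does not apply)
  giwoso → yiwoso   [unconditioned shift]
  yiwoso (rule 5 does not apply)
  giving Risimu yiwoso.
If borrowed from Hiden 'gewasa' after the early changes, it would undergo only the recent ones:
  rule 4 (unconditioned shift): gewasa → yewasa
  rule 5 (unconditioned shift): no change (yewasa)
  ⇒ as a loan: yewasa
Risimu 'yewasa' matches the loan outcome 'yewasa', not the inherited 'yiwoso' — it skipped the early Risimu changes, so it was borrowed from Hiden.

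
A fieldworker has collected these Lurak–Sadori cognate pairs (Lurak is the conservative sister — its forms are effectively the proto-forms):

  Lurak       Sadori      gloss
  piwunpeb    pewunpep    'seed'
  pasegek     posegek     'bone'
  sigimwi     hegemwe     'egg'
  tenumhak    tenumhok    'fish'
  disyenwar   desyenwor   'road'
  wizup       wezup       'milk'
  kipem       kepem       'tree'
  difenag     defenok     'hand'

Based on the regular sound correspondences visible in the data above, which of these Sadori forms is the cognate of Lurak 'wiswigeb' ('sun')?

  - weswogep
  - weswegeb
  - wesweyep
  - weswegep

piwunpeb ~ pewunpep, sigimwi ~ hegemwe — Lurak i corresponds to Sadori e after a consonant, before a consonant other than r, m, n, p, b, f, v.
piwunpeb ~ pewunpep — Lurak b corresponds to Sadori p word-finally.
Applying these to Lurak 'wiswigeb':
  wiswigeb → weswigeb   (i→e after a consonant, before a consonant other than r, m, n, p, b, f, v)
  weswigeb → weswegeb   (i→e after a consonant, before a consonant other than r, m, n, p, b, f, v)
  weswegeb → weswegep   (b→p word-finally)
So the Sadori cognate is 'weswegep'.

weswegep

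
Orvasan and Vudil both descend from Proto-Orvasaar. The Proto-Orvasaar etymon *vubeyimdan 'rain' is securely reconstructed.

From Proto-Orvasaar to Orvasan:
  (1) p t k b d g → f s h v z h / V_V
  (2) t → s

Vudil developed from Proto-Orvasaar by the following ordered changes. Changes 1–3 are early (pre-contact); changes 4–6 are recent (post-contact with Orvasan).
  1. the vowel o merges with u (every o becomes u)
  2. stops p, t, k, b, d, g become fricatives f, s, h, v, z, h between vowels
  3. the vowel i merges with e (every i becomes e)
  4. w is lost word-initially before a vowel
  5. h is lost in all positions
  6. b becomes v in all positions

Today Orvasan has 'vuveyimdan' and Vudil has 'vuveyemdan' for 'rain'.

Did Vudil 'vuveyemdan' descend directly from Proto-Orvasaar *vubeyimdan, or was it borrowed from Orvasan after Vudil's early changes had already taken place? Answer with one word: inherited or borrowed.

If inherited, *vubeyimdan would pass through all of Vudil's changes:
Vudil: *vubeyimdan
  vubeyimdan (rule 1 does not apply)
  vubeyimdan → vuveyimdan   [intervocalic lenition]
  vuveyimdan → vuveyemdan   [vowel merger]
  vuveyemdan (rule 4 does not apply)
  vuveyemdan (rule 5 does not apply)
  vuveyemdan (rule 6 does not apply)
  giving Vudil vuveyemdan.
If borrowed from Orvasan 'vuveyimdan' after the early changes, it would undergo only the recent ones:
  rule 4 (glide loss): no change (vuveyimdan)
  rule 5 (h-loss): no change (vuveyimdan)
  rule 6 (unconditioned shift): no change (vuveyimdan)
  ⇒ as a loan: vuveyimdan
Vudil 'vuveyemdan' matches the inherited outcome exactly, so it is an inherited cognate, not a loan.

inherited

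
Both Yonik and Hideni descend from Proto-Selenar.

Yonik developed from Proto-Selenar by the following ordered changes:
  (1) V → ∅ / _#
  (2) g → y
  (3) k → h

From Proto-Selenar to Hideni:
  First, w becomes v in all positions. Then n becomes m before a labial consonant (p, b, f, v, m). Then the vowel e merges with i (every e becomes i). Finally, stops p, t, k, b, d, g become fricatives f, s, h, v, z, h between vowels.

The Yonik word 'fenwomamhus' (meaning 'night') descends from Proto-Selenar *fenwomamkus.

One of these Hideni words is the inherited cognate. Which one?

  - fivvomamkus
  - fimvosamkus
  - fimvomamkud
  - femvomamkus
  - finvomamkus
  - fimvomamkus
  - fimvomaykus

fimvomamkus

Hideni: start from *fenwomamkus.
  rule 1 (unconditioned shift): fenwomamkus → fenvomamkus
  rule 2 (nasal place assimilation): fenvomamkus → femvomamkus
  rule 3 (vowel merger): femvomamkus → fimvomamkus
  rule 4: no change — fimvomamkus
  ⇒ Hideni fimvomamkus
Among the options, 'fimvomamkus' alone shows every Hideni change applied in order.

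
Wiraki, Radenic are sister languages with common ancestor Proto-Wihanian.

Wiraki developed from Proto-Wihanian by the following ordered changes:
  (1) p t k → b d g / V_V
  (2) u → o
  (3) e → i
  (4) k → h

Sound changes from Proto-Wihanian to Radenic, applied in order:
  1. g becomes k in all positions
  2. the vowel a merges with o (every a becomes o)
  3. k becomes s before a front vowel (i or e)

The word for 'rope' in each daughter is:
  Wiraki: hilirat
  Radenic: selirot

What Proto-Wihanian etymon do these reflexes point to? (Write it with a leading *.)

*kelirat

Position 2: Wiraki has i, Radenic has e. Radenic preserves e here (none of its changes turn any other segment into e), so the proto-segment is *e.
Position 6: Wiraki has a, Radenic has o. Wiraki preserves a here (none of its changes turn any other segment into a), so the proto-segment is *a.
Position 1: Wiraki has h, Radenic has s. Taking the neighbouring segments as reconstructed: Wiraki h could go back to *k or *h; Radenic s could go back to *k or *g or *s — the one source consistent with every daughter is *k.
This points to *kelirat. Verify forward in each daughter:
Wiraki: *kelirat
  kelirat (rule 1 does not apply)
  kelirat (rule 2 does not apply)
  kelirat → kilirat   [vowel merger]
  kilirat → hilirat   [unconditioned shift]
  giving Wiraki hilirat.
Radenic: *kelirat > kelirot > selirot  (by vowel merger, palatalisation)
*kelirat is the unique common source.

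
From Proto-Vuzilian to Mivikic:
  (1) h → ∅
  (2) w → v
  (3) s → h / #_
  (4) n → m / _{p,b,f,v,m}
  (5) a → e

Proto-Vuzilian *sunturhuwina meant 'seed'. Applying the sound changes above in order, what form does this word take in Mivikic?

Mivikic: *sunturhuwina > sunturuwina > sunturuvina > hunturuvina > hunturuvine  (by h-loss, unconditioned shift, debuccalisation, vowel merger)

hunturuvine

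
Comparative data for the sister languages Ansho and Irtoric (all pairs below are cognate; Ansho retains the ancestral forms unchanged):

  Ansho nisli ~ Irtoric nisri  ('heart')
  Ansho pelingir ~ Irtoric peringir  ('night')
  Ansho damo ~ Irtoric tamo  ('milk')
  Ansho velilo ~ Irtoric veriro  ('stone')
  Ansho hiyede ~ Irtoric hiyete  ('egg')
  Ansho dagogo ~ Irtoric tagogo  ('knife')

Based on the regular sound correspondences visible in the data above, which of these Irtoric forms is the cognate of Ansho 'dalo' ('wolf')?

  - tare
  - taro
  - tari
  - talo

damo ~ tamo, dagogo ~ tagogo — Ansho d corresponds to Irtoric t word-initially before a back vowel.
velilo ~ veriro — Ansho l corresponds to Irtoric r between vowels (before a back vowel).
Applying these to Ansho 'dalo':
  dalo → talo   (d→t word-initially before a back vowel)
  talo → taro   (l→r between vowels (before a back vowel))
So the Irtoric cognate is 'taro'.

taro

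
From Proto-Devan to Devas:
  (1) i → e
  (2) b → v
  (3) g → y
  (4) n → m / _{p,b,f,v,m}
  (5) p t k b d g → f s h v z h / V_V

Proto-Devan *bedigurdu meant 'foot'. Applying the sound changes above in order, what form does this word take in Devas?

Devas: start from *bedigurdu.
  rule 1 (vowel merger): bedigurdu → bedegurdu
  rule 2 (unconditioned shift): bedegurdu → vedegurdu
  rule 3 (unconditioned shift): vedegurdu → vedeyurdu
  rule 4: no change — vedeyurdu
  rule 5 (intervocalic lenition): vedeyurdu → vezeyurdu
  ⇒ Devas vezeyurdu

vezeyurdu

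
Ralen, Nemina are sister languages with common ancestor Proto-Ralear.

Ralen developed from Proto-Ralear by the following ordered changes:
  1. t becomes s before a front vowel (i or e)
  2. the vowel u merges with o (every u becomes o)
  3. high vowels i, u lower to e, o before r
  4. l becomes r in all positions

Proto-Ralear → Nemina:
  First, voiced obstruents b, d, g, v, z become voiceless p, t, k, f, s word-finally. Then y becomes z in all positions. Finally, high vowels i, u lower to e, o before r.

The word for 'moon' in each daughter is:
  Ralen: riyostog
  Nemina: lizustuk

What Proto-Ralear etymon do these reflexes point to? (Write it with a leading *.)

*liyustug

Position 4: Ralen has o, Nemina has u. Nemina preserves u here (none of its changes turn any other segment into u), so the proto-segment is *u.
Position 7: Ralen has o, Nemina has u. Nemina preserves u here (none of its changes turn any other segment into u), so the proto-segment is *u.
Verify the candidate proto-form against each daughter:
Ralen: *liyustug
  liyustug (rule 1 does not apply)
  liyustug → liyostog   [vowel merger]
  liyostog (rule 3 does not apply)
  liyostog → riyostog   [unconditioned shift]
  giving Ralen riyostog.
Nemina: start from *liyustug.
  rule 1 (final devoicing): liyustug → liyustuk
  rule 2 (unconditioned shift): liyustuk → lizustuk
  rule 3: no change — lizustuk
  ⇒ Nemina lizustuk
Only *liyustug yields all of Ralen riyostog, Nemina lizustuk.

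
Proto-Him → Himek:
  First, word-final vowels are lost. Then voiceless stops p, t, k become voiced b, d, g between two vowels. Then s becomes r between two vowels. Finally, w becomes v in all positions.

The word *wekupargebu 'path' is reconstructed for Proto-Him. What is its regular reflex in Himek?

vegubargeb

Himek: *wekupargebu > wekupargeb > wegubargeb > vegubargeb  (by apocope, intervocalic voicing, unconditioned shift)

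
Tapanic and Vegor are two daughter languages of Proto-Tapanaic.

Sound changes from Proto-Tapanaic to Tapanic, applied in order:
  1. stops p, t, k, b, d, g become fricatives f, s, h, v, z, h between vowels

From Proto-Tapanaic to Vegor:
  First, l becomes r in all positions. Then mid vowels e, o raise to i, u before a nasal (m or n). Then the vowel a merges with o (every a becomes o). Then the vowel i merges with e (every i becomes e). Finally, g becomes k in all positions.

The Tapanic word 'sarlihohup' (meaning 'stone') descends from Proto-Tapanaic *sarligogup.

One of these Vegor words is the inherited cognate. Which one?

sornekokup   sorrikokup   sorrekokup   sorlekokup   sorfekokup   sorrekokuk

sorrekokup

Vegor: *sarligogup > sarrigogup > sorrigogup > sorregogup > sorrekokup  (by unconditioned shift, vowel merger, vowel merger, unconditioned shift)
Among the options, 'sorrekokup' alone shows every Vegor change applied in order.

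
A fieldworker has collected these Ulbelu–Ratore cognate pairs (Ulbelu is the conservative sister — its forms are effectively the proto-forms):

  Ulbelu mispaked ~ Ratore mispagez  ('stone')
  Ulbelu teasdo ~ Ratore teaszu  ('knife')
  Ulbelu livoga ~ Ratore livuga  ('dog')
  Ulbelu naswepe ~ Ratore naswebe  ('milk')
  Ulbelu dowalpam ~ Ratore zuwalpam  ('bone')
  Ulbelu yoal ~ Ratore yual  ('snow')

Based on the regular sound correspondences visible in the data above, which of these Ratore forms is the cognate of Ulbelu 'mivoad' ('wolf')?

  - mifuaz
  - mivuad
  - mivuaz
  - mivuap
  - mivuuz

yoal ~ yual — Ulbelu o corresponds to Ratore u after a consonant, before a back vowel.
mispaked ~ mispagez — Ulbelu d corresponds to Ratore z word-finally.
Applying these to Ulbelu 'mivoad':
  mivoad → mivuad   (o→u after a consonant, before a back vowel)
  mivuad → mivuaz   (d→z word-finally)
So the Ratore cognate is 'mivuaz'.

mivuaz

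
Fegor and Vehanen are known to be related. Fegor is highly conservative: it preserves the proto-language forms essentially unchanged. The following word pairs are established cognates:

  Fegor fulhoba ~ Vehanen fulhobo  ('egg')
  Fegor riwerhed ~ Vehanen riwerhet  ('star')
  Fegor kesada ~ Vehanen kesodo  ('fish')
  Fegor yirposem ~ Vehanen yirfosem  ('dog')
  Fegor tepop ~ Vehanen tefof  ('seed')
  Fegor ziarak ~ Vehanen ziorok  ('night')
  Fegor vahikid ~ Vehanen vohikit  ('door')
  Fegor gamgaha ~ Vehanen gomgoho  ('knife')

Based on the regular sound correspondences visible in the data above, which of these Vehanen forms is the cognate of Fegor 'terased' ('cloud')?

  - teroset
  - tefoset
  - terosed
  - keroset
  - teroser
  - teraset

teroset

kesada ~ kesodo, ziarak ~ ziorok — Fegor a corresponds to Vehanen o after a consonant, before a consonant other than r, m, n, p, b, f, v.
riwerhed ~ riwerhet, vahikid ~ vohikit — Fegor d corresponds to Vehanen t word-finally.
Applying these to Fegor 'terased':
  terased → terosed   (a→o after a consonant, before a consonant other than r, m, n, p, b, f, v)
  terosed → teroset   (d→t word-finally)
So the Vehanen cognate is 'teroset'.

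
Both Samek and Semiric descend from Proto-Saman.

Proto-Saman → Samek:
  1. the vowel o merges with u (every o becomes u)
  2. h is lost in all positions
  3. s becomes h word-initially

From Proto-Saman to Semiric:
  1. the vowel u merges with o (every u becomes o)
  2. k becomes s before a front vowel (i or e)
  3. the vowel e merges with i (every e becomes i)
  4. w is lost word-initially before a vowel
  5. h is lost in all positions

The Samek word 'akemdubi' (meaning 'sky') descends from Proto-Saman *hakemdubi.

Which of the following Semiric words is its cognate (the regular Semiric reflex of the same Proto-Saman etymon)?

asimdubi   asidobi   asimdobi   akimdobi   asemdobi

Semiric: start from *hakemdubi.
  rule 1 (vowel merger): hakemdubi → hakemdobi
  rule 2 (palatalisation): hakemdobi → hasemdobi
  rule 3 (vowel merger): hasemdobi → hasimdobi
  rule 4: no change — hasimdobi
  rule 5 (h-loss): hasimdobi → asimdobi
  ⇒ Semiric asimdobi
Among the options, 'asimdobi' alone shows every Semiric change applied in order.

asimdobi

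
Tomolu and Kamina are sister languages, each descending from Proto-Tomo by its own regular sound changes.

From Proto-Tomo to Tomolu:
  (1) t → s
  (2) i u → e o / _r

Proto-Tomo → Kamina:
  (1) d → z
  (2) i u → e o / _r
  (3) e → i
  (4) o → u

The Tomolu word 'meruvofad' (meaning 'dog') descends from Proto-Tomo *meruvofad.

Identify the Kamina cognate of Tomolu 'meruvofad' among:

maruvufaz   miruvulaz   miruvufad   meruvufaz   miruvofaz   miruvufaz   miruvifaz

Kamina: start from *meruvofad.
  rule 1 (unconditioned shift): meruvofad → meruvofaz
  rule 2: no change — meruvofaz
  rule 3 (vowel merger): meruvofaz → miruvofaz
  rule 4 (vowel merger): miruvofaz → miruvufaz
  ⇒ Kamina miruvufaz
Only 'miruvufaz' matches the regular Kamina development of *meruvofad.

miruvufaz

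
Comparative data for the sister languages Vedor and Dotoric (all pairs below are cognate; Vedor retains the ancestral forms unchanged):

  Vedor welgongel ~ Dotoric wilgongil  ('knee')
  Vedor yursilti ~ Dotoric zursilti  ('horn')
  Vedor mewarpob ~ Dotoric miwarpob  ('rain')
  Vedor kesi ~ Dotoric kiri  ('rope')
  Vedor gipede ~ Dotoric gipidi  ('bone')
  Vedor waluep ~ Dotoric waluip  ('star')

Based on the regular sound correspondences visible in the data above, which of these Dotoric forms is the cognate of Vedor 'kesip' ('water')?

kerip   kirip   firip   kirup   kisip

kirip

welgongel ~ wilgongil, mewarpob ~ miwarpob — Vedor e corresponds to Dotoric i after a consonant, before a consonant other than r, m, n, p, b, f, v.
kesi ~ kiri — Vedor s corresponds to Dotoric r between vowels (before a front vowel).
Applying these to Vedor 'kesip':
  kesip → kisip   (e→i after a consonant, before a consonant other than r, m, n, p, b, f, v)
  kisip → kirip   (s→r between vowels (before a front vowel))
So the Dotoric cognate is 'kirip'.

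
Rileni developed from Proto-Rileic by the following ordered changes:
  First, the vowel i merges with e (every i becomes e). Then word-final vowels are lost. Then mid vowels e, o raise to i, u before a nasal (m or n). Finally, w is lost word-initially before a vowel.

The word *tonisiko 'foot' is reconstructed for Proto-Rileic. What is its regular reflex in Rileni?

tunesek

Rileni: start from *tonisiko.
  rule 1 (vowel merger): tonisiko → toneseko
  rule 2 (apocope): toneseko → tonesek
  rule 3 (pre-nasal raising): tonesek → tunesek
  rule 4: no change — tunesek
  ⇒ Rileni tunesek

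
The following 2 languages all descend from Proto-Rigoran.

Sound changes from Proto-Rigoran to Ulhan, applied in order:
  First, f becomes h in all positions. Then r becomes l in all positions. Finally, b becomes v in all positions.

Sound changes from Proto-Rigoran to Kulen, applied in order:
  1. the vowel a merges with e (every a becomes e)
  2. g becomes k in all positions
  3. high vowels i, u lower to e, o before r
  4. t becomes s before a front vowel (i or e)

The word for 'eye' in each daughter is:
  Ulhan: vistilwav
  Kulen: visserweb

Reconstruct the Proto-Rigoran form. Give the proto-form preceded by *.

*vistirwab

Position 5: Ulhan has i, Kulen has e. Ulhan preserves i here (none of its changes turn any other segment into i), so the proto-segment is *i.
Position 6: Ulhan has l, Kulen has r. Kulen preserves r here (none of its changes turn any other segment into r), so the proto-segment is *r.
Position 4: Ulhan has t, Kulen has s. Ulhan preserves t here (none of its changes turn any other segment into t), so the proto-segment is *t.
This points to *vistirwab. Verify forward in each daughter:
Ulhan: start from *vistirwab.
  rule 1: no change — vistirwab
  rule 2 (unconditioned shift): vistirwab → vistilwab
  rule 3 (unconditioned shift): vistilwab → vistilwav
  ⇒ Ulhan vistilwav
Kulen: *vistirwab > vistirweb > visterweb > visserweb  (by vowel merger, pre-rhotic lowering, palatalisation)
No other proto-form is consistent with every reflex, so the reconstruction is *vistirwab.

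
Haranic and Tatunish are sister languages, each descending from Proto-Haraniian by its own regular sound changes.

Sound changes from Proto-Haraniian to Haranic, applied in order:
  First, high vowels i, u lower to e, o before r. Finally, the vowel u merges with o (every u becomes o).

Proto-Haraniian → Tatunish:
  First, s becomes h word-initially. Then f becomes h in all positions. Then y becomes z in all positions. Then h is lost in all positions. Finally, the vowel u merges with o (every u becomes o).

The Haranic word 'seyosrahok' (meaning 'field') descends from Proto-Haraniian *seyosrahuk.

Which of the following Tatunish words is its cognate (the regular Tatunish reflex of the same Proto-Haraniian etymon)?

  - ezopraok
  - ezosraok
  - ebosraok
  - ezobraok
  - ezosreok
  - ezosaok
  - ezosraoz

ezosraok

Tatunish: *seyosrahuk
  seyosrahuk → heyosrahuk   [debuccalisation]
  heyosrahuk (rule 2 does not apply)
  heyosrahuk → hezosrahuk   [unconditioned shift]
  hezosrahuk → ezosrauk   [h-loss]
  ezosrauk → ezosraok   [vowel merger]
  giving Tatunish ezosraok.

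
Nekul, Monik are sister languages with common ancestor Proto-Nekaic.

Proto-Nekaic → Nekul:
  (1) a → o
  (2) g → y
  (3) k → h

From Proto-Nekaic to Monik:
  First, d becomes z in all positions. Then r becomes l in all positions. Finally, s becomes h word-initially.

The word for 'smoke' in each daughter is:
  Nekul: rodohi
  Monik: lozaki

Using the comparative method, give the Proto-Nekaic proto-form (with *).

*rodaki

Position 5: Nekul has h, Monik has k. Monik preserves k here (none of its changes turn any other segment into k), so the proto-segment is *k.
Position 1: Nekul has r, Monik has l. Nekul preserves r here (none of its changes turn any other segment into r), so the proto-segment is *r.
Position 3: Nekul has d, Monik has z. Nekul preserves d here (none of its changes turn any other segment into d), so the proto-segment is *d.
This points to *rodaki. Verify forward in each daughter:
Nekul: *rodaki
  rodaki → rodoki   [vowel merger]
  rodoki (rule 2 does not apply)
  rodoki → rodohi   [unconditioned shift]
  giving Nekul rodohi.
Monik: *rodaki > rozaki > lozaki  (by unconditioned shift, unconditioned shift)
*rodaki is the unique common source.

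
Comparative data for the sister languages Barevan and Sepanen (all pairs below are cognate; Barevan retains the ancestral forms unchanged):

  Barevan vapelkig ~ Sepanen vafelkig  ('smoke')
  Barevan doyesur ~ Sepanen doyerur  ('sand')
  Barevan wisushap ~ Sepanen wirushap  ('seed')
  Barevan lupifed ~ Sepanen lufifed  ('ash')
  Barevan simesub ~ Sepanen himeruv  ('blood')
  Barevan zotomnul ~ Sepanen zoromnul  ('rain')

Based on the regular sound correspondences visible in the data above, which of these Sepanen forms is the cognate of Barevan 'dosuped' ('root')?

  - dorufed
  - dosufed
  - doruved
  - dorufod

doyesur ~ doyerur, wisushap ~ wirushap — Barevan s corresponds to Sepanen r between vowels (before a back vowel).
vapelkig ~ vafelkig — Barevan p corresponds to Sepanen f between vowels (before a front vowel).
Applying these to Barevan 'dosuped':
  dosuped → doruped   (s→r between vowels (before a back vowel))
  doruped → dorufed   (p→f between vowels (before a front vowel))
So the Sepanen cognate is 'dorufed'.

dorufed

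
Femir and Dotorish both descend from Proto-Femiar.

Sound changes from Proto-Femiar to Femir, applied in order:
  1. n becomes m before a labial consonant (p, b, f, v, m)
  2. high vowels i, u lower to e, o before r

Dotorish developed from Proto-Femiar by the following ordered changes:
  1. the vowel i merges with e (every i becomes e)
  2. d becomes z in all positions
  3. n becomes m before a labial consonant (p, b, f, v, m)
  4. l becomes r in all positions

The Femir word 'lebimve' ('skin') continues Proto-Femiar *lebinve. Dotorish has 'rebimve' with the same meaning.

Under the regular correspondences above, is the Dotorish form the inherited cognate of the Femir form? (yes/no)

no

Derive the expected Dotorish reflex of *lebinve:
Dotorish: start from *lebinve.
  rule 1 (vowel merger): lebinve → lebenve
  rule 2: no change — lebenve
  rule 3 (nasal place assimilation): lebenve → lebemve
  rule 4 (unconditioned shift): lebemve → rebemve
  ⇒ Dotorish rebemve
The regular Dotorish reflex would be 'rebemve', but the attested form is 'rebimve'. The correspondence is irregular, so they are not cognates (the Dotorish form has a different source).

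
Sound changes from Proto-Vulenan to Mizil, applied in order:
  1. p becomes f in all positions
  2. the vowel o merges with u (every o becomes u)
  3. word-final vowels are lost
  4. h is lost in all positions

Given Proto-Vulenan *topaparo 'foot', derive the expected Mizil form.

tufafar

Mizil: start from *topaparo.
  rule 1 (unconditioned shift): topaparo → tofafaro
  rule 2 (vowel merger): tofafaro → tufafaru
  rule 3 (apocope): tufafaru → tufafar
  rule 4: no change — tufafar
  ⇒ Mizil tufafar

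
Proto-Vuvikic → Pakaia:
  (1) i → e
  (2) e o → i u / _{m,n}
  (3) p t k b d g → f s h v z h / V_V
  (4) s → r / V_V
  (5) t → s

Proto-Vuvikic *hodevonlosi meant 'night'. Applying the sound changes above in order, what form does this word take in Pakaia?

Pakaia: *hodevonlosi
  hodevonlosi → hodevonlose   [vowel merger]
  hodevonlose → hodevunlose   [pre-nasal raising]
  hodevunlose → hozevunlose   [intervocalic lenition]
  hozevunlose → hozevunlore   [rhotacism]
  hozevunlore (rule 5 does not apply)
  giving Pakaia hozevunlore.

hozevunlore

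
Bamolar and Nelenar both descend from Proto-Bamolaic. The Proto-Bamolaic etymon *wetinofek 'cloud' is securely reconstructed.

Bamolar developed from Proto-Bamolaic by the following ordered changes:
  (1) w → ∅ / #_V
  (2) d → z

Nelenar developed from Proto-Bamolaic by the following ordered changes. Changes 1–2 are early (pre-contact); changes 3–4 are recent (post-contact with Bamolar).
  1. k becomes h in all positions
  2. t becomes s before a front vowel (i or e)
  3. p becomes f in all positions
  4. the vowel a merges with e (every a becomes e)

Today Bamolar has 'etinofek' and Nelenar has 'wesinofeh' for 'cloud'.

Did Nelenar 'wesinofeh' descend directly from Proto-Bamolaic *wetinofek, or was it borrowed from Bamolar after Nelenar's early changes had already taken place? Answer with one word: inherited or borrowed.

inherited

If inherited, *wetinofek would pass through all of Nelenar's changes:
Nelenar: *wetinofek
  wetinofek → wetinofeh   [unconditioned shift]
  wetinofeh → wesinofeh   [palatalisation]
  wesinofeh (rule 3 does not apply)
  wesinofeh (rule 4 does not apply)
  giving Nelenar wesinofeh.
If borrowed from Bamolar 'etinofek' after the early changes, it would undergo only the recent ones:
  rule 3 (unconditioned shift): no change (etinofek)
  rule 4 (vowel merger): no change (etinofek)
  ⇒ as a loan: etinofek
Nelenar 'wesinofeh' matches the inherited outcome exactly, so it is an inherited cognate, not a loan.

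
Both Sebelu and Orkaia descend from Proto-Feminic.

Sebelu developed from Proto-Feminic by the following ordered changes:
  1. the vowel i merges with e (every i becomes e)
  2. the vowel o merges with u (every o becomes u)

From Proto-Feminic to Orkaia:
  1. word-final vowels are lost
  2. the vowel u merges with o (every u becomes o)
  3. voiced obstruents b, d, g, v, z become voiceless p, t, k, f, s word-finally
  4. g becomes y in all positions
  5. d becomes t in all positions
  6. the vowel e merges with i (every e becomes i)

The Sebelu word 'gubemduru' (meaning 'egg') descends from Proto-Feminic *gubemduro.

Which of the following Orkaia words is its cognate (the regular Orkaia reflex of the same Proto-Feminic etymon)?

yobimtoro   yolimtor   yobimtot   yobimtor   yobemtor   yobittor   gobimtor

yobimtor

Orkaia: *gubemduro
  gubemduro → gubemdur   [apocope]
  gubemdur → gobemdor   [vowel merger]
  gobemdor (rule 3 does not apply)
  gobemdor → yobemdor   [unconditioned shift]
  yobemdor → yobemtor   [unconditioned shift]
  yobemtor → yobimtor   [vowel merger]
  giving Orkaia yobimtor.
The other candidates each miss or misapply at least one Orkaia change.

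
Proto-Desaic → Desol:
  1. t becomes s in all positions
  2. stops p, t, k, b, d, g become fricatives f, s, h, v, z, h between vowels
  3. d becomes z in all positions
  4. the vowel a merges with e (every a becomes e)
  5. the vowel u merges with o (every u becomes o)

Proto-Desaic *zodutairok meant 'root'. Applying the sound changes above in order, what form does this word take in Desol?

Desol: start from *zodutairok.
  rule 1 (unconditioned shift): zodutairok → zodusairok
  rule 2 (intervocalic lenition): zodusairok → zozusairok
  rule 3: no change — zozusairok
  rule 4 (vowel merger): zozusairok → zozuseirok
  rule 5 (vowel merger): zozuseirok → zozoseirok
  ⇒ Desol zozoseirok

zozoseirok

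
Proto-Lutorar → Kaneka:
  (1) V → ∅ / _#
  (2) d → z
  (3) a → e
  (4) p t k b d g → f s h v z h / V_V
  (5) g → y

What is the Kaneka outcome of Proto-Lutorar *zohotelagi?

zohoseley

Kaneka: *zohotelagi > zohotelag > zohoteleg > zohoseleg > zohoseley  (by apocope, vowel merger, intervocalic lenition, unconditioned shift)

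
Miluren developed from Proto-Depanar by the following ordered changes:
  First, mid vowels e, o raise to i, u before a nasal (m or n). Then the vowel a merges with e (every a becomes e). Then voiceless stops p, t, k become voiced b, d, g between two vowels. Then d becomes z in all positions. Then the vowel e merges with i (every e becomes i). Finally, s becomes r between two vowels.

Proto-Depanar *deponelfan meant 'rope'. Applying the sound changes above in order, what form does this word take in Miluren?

zibunilfin

Miluren: *deponelfan > depunelfan > depunelfen > debunelfen > zebunelfen > zibunilfin  (by pre-nasal raising, vowel merger, intervocalic voicing, unconditioned shift, vowel merger)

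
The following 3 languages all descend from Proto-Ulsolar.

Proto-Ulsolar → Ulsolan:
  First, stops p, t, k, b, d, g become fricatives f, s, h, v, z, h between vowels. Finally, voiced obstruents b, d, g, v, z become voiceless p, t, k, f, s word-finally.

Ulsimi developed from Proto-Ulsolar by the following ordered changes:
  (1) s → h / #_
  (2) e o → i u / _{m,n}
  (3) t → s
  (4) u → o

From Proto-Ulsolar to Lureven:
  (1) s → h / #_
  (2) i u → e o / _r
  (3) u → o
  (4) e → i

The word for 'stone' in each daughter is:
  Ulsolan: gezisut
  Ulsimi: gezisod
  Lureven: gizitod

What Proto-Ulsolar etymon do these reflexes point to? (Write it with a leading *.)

*gezitud

Position 7: Ulsolan has t, Ulsimi has d, Lureven has d. Ulsimi preserves d here (none of its changes turn any other segment into d), so the proto-segment is *d.
Position 5: Ulsolan has s, Ulsimi has s, Lureven has t. Lureven preserves t here (none of its changes turn any other segment into t), so the proto-segment is *t.
Verify the candidate proto-form against each daughter:
Ulsolan: start from *gezitud.
  rule 1 (intervocalic lenition): gezitud → gezisud
  rule 2 (final devoicing): gezisud → gezisut
  ⇒ Ulsolan gezisut
Ulsimi: *gezitud > gezisud > gezisod  (by unconditioned shift, vowel merger)
Lureven: start from *gezitud.
  rule 1: no change — gezitud
  rule 2: no change — gezitud
  rule 3 (vowel merger): gezitud → gezitod
  rule 4 (vowel merger): gezitod → gizitod
  ⇒ Lureven gizitod
Only *gezitud yields all of Ulsolan gezisut, Ulsimi gezisod, Lureven gizitod.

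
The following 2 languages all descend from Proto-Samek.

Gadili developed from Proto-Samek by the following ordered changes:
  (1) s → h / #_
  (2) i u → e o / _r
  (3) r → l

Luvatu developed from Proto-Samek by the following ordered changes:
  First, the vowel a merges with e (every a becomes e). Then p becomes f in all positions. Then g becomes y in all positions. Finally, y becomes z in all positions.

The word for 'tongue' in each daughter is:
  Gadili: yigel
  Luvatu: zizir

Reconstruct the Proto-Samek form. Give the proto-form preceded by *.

Position 4: Gadili has e, Luvatu has i. Luvatu preserves i here (none of its changes turn any other segment into i), so the proto-segment is *i.
Position 1: Gadili has y, Luvatu has z. Gadili preserves y here (none of its changes turn any other segment into y), so the proto-segment is *y.
Verify the candidate proto-form against each daughter:
Gadili: *yigir > yiger > yigel  (by pre-rhotic lowering, unconditioned shift)
Luvatu: start from *yigir.
  rule 1: no change — yigir
  rule 2: no change — yigir
  rule 3 (unconditioned shift): yigir → yiyir
  rule 4 (unconditioned shift): yiyir → zizir
  ⇒ Luvatu zizir
Only *yigir yields all of Gadili yigel, Luvatu zizir.

*yigir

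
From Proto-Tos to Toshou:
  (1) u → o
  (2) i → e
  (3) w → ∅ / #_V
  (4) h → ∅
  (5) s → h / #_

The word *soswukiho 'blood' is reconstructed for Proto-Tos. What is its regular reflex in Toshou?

Toshou: start from *soswukiho.
  rule 1 (vowel merger): soswukiho → soswokiho
  rule 2 (vowel merger): soswokiho → soswokeho
  rule 3: no change — soswokeho
  rule 4 (h-loss): soswokeho → soswokeo
  rule 5 (debuccalisation): soswokeo → hoswokeo
  ⇒ Toshou hoswokeo

hoswokeo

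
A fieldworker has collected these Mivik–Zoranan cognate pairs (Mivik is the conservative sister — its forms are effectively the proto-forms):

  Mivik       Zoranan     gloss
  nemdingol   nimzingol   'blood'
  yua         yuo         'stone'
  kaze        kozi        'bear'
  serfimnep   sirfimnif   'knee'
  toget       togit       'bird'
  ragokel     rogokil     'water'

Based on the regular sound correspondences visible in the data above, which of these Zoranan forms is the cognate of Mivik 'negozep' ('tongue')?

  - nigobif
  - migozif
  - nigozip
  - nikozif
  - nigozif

toget ~ togit, ragokel ~ rogokil — Mivik e corresponds to Zoranan i after a consonant, before a consonant other than r, m, n, p, b, f, v.
serfimnep ~ sirfimnif — Mivik e corresponds to Zoranan i after a consonant, before a labial obstruent.
serfimnep ~ sirfimnif — Mivik p corresponds to Zoranan f word-finally.
Applying these to Mivik 'negozep':
  negozep → nigozep   (e→i after a consonant, before a consonant other than r, m, n, p, b, f, v)
  nigozep → nigozip   (e→i after a consonant, before a labial obstruent)
  nigozip → nigozif   (p→f word-finally)
So the Zoranan cognate is 'nigozif'.

nigozif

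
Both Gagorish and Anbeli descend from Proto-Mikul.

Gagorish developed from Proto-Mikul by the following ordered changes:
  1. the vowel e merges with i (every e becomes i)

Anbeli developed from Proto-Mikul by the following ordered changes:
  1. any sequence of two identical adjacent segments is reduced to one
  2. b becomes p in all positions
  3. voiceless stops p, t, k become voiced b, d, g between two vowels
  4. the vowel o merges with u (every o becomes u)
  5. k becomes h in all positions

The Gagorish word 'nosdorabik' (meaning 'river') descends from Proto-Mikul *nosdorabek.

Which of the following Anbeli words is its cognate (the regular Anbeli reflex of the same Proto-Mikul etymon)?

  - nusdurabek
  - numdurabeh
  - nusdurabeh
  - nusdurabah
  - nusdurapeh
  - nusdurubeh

Anbeli: *nosdorabek
  nosdorabek (rule 1 does not apply)
  nosdorabek → nosdorapek   [unconditioned shift]
  nosdorapek → nosdorabek   [intervocalic voicing]
  nosdorabek → nusdurabek   [vowel merger]
  nusdurabek → nusdurabeh   [unconditioned shift]
  giving Anbeli nusdurabeh.
The other candidates each miss or misapply at least one Anbeli change.

nusdurabeh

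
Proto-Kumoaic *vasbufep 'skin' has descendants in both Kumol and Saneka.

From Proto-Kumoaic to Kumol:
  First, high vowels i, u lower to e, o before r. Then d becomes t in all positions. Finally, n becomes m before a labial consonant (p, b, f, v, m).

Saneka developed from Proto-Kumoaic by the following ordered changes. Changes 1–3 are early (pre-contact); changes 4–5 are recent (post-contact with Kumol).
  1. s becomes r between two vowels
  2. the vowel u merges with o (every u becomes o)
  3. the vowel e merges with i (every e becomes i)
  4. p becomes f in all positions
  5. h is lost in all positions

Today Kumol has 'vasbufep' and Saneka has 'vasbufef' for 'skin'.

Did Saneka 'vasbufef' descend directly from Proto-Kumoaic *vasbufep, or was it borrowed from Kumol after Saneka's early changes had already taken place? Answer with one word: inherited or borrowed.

If inherited, *vasbufep would pass through all of Saneka's changes:
Saneka: *vasbufep
  vasbufep (rule 1 does not apply)
  vasbufep → vasbofep   [vowel merger]
  vasbofep → vasbofip   [vowel merger]
  vasbofip → vasbofif   [unconditioned shift]
  vasbofif (rule 5 does not apply)
  giving Saneka vasbofif.
If borrowed from Kumol 'vasbufep' after the early changes, it would undergo only the recent ones:
  rule 4 (unconditioned shift): vasbufep → vasbufef
  rule 5 (h-loss): no change (vasbufef)
  ⇒ as a loan: vasbufef
Saneka 'vasbufef' matches the loan outcome 'vasbufef', not the inherited 'vasbofif' — it skipped the early Saneka changes, so it was borrowed from Kumol.

borrowed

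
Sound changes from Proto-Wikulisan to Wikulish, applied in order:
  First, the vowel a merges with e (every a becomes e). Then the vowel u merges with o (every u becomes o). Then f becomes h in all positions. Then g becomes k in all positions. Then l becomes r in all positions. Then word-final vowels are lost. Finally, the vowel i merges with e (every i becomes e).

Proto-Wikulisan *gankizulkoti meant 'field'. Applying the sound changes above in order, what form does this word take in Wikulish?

Wikulish: start from *gankizulkoti.
  rule 1 (vowel merger): gankizulkoti → genkizulkoti
  rule 2 (vowel merger): genkizulkoti → genkizolkoti
  rule 3: no change — genkizolkoti
  rule 4 (unconditioned shift): genkizolkoti → kenkizolkoti
  rule 5 (unconditioned shift): kenkizolkoti → kenkizorkoti
  rule 6 (apocope): kenkizorkoti → kenkizorkot
  rule 7 (vowel merger): kenkizorkot → kenkezorkot
  ⇒ Wikulish kenkezorkot

kenkezorkot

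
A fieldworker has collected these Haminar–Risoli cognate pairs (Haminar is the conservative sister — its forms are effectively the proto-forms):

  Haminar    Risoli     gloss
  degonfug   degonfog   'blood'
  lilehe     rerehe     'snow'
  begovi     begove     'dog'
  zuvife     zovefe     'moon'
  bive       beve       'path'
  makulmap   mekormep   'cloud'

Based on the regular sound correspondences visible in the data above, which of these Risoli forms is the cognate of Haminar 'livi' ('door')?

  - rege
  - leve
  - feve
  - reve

reve

lilehe ~ rerehe — Haminar l corresponds to Risoli r word-initially before a front vowel.
bive ~ beve — Haminar i corresponds to Risoli e after a consonant, before a labial obstruent.
begovi ~ begove — Haminar i corresponds to Risoli e word-finally.
Applying these to Haminar 'livi':
  livi → rivi   (l→r word-initially before a front vowel)
  rivi → revi   (i→e after a consonant, before a labial obstruent)
  revi → reve   (i→e word-finally)
So the Risoli cognate is 'reve'.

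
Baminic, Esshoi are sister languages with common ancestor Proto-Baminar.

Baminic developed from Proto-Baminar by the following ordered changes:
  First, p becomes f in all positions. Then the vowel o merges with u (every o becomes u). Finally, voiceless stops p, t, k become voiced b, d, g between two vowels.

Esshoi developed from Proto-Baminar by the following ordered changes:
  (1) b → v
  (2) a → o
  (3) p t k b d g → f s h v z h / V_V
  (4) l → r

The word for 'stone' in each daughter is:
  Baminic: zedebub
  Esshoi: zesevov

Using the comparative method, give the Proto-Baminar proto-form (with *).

*zetebob

Position 6: Baminic has u, Esshoi has o. Taking the neighbouring segments as reconstructed: Baminic u could go back to *o or *u; Esshoi o could go back to *a or *o — the one source consistent with every daughter is *o.
Position 3: Baminic has d, Esshoi has s. Taking the neighbouring segments as reconstructed: Baminic d could go back to *t or *d; Esshoi s could go back to *t or *s — the one source consistent with every daughter is *t.
Continuing position by position gives *zetebob; check it forward:
Baminic: *zetebob > zetebub > zedebub  (by vowel merger, intervocalic voicing)
Esshoi: start from *zetebob.
  rule 1 (unconditioned shift): zetebob → zetevov
  rule 2: no change — zetevov
  rule 3 (intervocalic lenition): zetevov → zesevov
  rule 4: no change — zesevov
  ⇒ Esshoi zesevov
No other proto-form is consistent with every reflex, so the reconstruction is *zetebob.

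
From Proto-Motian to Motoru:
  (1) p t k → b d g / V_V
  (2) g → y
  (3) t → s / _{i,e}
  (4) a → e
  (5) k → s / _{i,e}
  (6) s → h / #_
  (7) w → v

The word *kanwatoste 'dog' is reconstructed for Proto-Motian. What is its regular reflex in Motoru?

Motoru: *kanwatoste
  kanwatoste → kanwadoste   [intervocalic voicing]
  kanwadoste (rule 2 does not apply)
  kanwadoste → kanwadosse   [palatalisation]
  kanwadosse → kenwedosse   [vowel merger]
  kenwedosse → senwedosse   [palatalisation]
  senwedosse → henwedosse   [debuccalisation]
  henwedosse → henvedosse   [unconditioned shift]
  giving Motoru henvedosse.

henvedosse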